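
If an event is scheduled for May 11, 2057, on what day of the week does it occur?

Doomsday rule: the anchor day for the 2000s is Tuesday. For year 57: 57÷12 = 4 r 9, and 9÷4 = 2, so 4+9+2 = 15.
Tuesday + 15 ≡ Wednesday — that's 2057's doomsday.
In May the doomsday date is May 9.
May 11 is 2 days after May 9; 2 mod 7 = 2, so Wednesday + 2 = Friday.

Friday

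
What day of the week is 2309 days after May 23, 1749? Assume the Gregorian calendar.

Thursday

May 23, 1749 is a Friday.
2309 mod 7 = 6, so 2309 days after a Friday is Friday + 6 = Thursday.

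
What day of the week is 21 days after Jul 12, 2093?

Jul 12, 2093 is a Sunday.
21 mod 7 = 0, so 21 days after a Sunday is Sunday + 0 = Sunday.

Sunday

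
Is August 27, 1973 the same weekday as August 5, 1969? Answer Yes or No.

No

From Aug 5, 1969 to Aug 27, 1973 is 1483 days.
1483 mod 7 = 6, so they are different weekdays.
(Aug 5, 1969 is a Tuesday; Aug 27, 1973 is a Monday.)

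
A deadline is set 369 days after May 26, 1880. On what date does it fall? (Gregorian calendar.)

May has 31 days: +6 → Jun 1, 1880 (363 left).
Jun has 30 days: +30 → Jul 1, 1880 (333 left).
Jul has 31 days: +31 → Aug 1, 1880 (302 left).
Aug has 31 days: +31 → Sep 1, 1880 (271 left).
Sep has 30 days: +30 → Oct 1, 1880 (241 left).
Oct has 31 days: +31 → Nov 1, 1880 (210 left).
Nov has 30 days: +30 → Dec 1, 1880 (180 left).
Dec has 31 days: +31 → Jan 1, 1881 (149 left).
Jan has 31 days: +31 → Feb 1, 1881 (118 left).
Feb has 28 days: +28 → Mar 1, 1881 (90 left).
Mar has 31 days: +31 → Apr 1, 1881 (59 left).
Apr has 30 days: +30 → May 1, 1881 (29 left).
+29 → May 30, 1881.

May 30, 1881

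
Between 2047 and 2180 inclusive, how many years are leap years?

33

Multiples of 4 in [2047,2180]: 34.
Of those, multiples of 100: 1 (not leap unless ÷400).
Multiples of 400: 0.
Leap years = 34 − 1 + 0 = 33.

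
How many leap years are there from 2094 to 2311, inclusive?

51

Multiples of 4 in [2094,2311]: 54.
Of those, multiples of 100: 3 (not leap unless ÷400).
Multiples of 400: 0.
Leap years = 54 − 3 + 0 = 51.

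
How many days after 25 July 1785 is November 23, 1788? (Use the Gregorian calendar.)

1217

Jul 25, 1785 → Jul 25, 1786: 365 days.
Jul 25, 1786 → Jul 25, 1787: 365 days.
Jul 25, 1787 → Jul 25, 1788: 366 days (Feb 29, 1788 is in that span).
Jul 25, 1788 → Aug 25, 1788: 31 days (July has 31).
Aug 25, 1788 → Sep 25, 1788: 31 days (August has 31).
Sep 25, 1788 → Oct 25, 1788: 30 days (September has 30).
Oct 25, 1788 → Nov 23, 1788: 29 days.
Total: 1217 days.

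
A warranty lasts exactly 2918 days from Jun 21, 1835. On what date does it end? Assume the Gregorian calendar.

June 17, 1843

+366 (one year; includes Feb 29, 1836) → Jun 21, 1836 (2552 left).
+365 (one year) → Jun 21, 1837 (2187 left).
+365 (one year) → Jun 21, 1838 (1822 left).
+365 (one year) → Jun 21, 1839 (1457 left).
+366 (one year; includes Feb 29, 1840) → Jun 21, 1840 (1091 left).
+365 (one year) → Jun 21, 1841 (726 left).
+365 (one year) → Jun 21, 1842 (361 left).
Jun has 30 days: +10 → Jul 1, 1842 (351 left).
Jul has 31 days: +31 → Aug 1, 1842 (320 left).
Aug has 31 days: +31 → Sep 1, 1842 (289 left).
Sep has 30 days: +30 → Oct 1, 1842 (259 left).
Oct has 31 days: +31 → Nov 1, 1842 (228 left).
Nov has 30 days: +30 → Dec 1, 1842 (198 left).
Dec has 31 days: +31 → Jan 1, 1843 (167 left).
Jan has 31 days: +31 → Feb 1, 1843 (136 left).
Feb has 28 days: +28 → Mar 1, 1843 (108 left).
Mar has 31 days: +31 → Apr 1, 1843 (77 left).
Apr has 30 days: +30 → May 1, 1843 (47 left).
May has 31 days: +31 → Jun 1, 1843 (16 left).
+16 → Jun 17, 1843.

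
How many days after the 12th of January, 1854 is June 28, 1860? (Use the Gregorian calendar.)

Jan 12, 1854 → Jan 12, 1855: 365 days.
Jan 12, 1855 → Jan 12, 1856: 365 days.
Jan 12, 1856 → Jan 12, 1857: 366 days (Feb 29, 1856 is in that span).
Jan 12, 1857 → Jan 12, 1858: 365 days.
Jan 12, 1858 → Jan 12, 1859: 365 days.
Jan 12, 1859 → Jan 12, 1860: 365 days.
Jan 12, 1860 → Feb 12, 1860: 31 days (January has 31).
Feb 12, 1860 → Mar 12, 1860: 29 days (February has 29).
Mar 12, 1860 → Apr 12, 1860: 31 days (March has 31).
Apr 12, 1860 → May 12, 1860: 30 days (April has 30).
May 12, 1860 → Jun 12, 1860: 31 days (May has 31).
Jun 12, 1860 → Jun 28, 1860: 16 days.
Total: 2359 days.

2359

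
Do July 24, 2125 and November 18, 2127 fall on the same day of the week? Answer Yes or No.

From Jul 24, 2125 to Nov 18, 2127 is 847 days.
847 mod 7 = 0, so they are the same weekday.
(Jul 24, 2125 is a Tuesday; Nov 18, 2127 is a Tuesday.)

Yes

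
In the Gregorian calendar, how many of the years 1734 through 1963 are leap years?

55

Multiples of 4 in [1734,1963]: 57.
Of those, multiples of 100: 2 (not leap unless ÷400).
Multiples of 400: 0.
Leap years = 57 − 2 + 0 = 55.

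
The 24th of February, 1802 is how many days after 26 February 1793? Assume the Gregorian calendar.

3284

Feb 26, 1793 → Feb 26, 1794: 365 days.
Feb 26, 1794 → Feb 26, 1795: 365 days.
Feb 26, 1795 → Feb 26, 1796: 365 days.
Feb 26, 1796 → Feb 26, 1797: 366 days (Feb 29, 1796 is in that span).
Feb 26, 1797 → Feb 26, 1798: 365 days.
Feb 26, 1798 → Feb 26, 1799: 365 days.
Feb 26, 1799 → Feb 26, 1800: 365 days.
Feb 26, 1800 → Feb 26, 1801: 365 days.
Feb 26, 1801 → Mar 26, 1801: 28 days (February has 28).
Mar 26, 1801 → Apr 26, 1801: 31 days (March has 31).
Apr 26, 1801 → May 26, 1801: 30 days (April has 30).
May 26, 1801 → Jun 26, 1801: 31 days (May has 31).
Jun 26, 1801 → Jul 26, 1801: 30 days (June has 30).
Jul 26, 1801 → Aug 26, 1801: 31 days (July has 31).
Aug 26, 1801 → Sep 26, 1801: 31 days (August has 31).
Sep 26, 1801 → Oct 26, 1801: 30 days (September has 30).
Oct 26, 1801 → Nov 26, 1801: 31 days (October has 31).
Nov 26, 1801 → Dec 26, 1801: 30 days (November has 30).
Dec 26, 1801 → Jan 26, 1802: 31 days (December has 31).
Jan 26, 1802 → Feb 24, 1802: 29 days.
Total: 3284 days.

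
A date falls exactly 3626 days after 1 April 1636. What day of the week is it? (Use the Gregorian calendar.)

Tuesday

First find the weekday of Apr 1, 1636. Doomsday rule: the anchor day for the 1600s is Tuesday. For year 36: 36÷12 = 3 r 0, and 0÷4 = 0, so 3+0+0 = 3.
Tuesday + 3 ≡ Friday — that's 1636's doomsday.
In April the doomsday date is Apr 4.
Apr 1 is 3 days before Apr 4; 3 mod 7 = 3, so Friday − 3 = Tuesday.
3626 mod 7 = 0, so 3626 days after a Tuesday is Tuesday + 0 = Tuesday.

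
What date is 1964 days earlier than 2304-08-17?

−366 (one year; includes Feb 29, 2304) → Aug 17, 2303 (1598 left).
−365 (one year) → Aug 17, 2302 (1233 left).
−365 (one year) → Aug 17, 2301 (868 left).
−365 (one year) → Aug 17, 2300 (503 left).
−365 (one year) → Aug 17, 2299 (138 left).
−17 → Jul 31, 2299 (end of Jul, 31 days; 121 left).
−31 → Jun 30, 2299 (end of Jun, 30 days; 90 left).
−30 → May 31, 2299 (end of May, 31 days; 60 left).
−31 → Apr 30, 2299 (end of Apr, 30 days; 29 left).
−29 → Apr 1, 2299.

April 1, 2299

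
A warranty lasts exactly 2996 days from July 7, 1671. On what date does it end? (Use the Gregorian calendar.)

September 19, 1679

+366 (one year; includes Feb 29, 1672) → Jul 7, 1672 (2630 left).
+365 (one year) → Jul 7, 1673 (2265 left).
+365 (one year) → Jul 7, 1674 (1900 left).
+365 (one year) → Jul 7, 1675 (1535 left).
+366 (one year; includes Feb 29, 1676) → Jul 7, 1676 (1169 left).
+365 (one year) → Jul 7, 1677 (804 left).
+365 (one year) → Jul 7, 1678 (439 left).
+365 (one year) → Jul 7, 1679 (74 left).
Jul has 31 days: +25 → Aug 1, 1679 (49 left).
Aug has 31 days: +31 → Sep 1, 1679 (18 left).
+18 → Sep 19, 1679.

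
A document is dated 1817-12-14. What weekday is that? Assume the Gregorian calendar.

Sunday

Doomsday rule: the anchor day for the 1800s is Friday. For year 17: 17÷12 = 1 r 5, and 5÷4 = 1, so 1+5+1 = 7.
Friday + 7 ≡ Friday — that's 1817's doomsday.
In December the doomsday date is Dec 12.
Dec 14 is 2 days after Dec 12; 2 mod 7 = 2, so Friday + 2 = Sunday.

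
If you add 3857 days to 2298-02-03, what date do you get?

+365 (one year) → Feb 3, 2299 (3492 left).
+365 (one year) → Feb 3, 2300 (3127 left).
+365 (one year) → Feb 3, 2301 (2762 left).
+365 (one year) → Feb 3, 2302 (2397 left).
+365 (one year) → Feb 3, 2303 (2032 left).
+365 (one year) → Feb 3, 2304 (1667 left).
+366 (one year; includes Feb 29, 2304) → Feb 3, 2305 (1301 left).
+365 (one year) → Feb 3, 2306 (936 left).
+365 (one year) → Feb 3, 2307 (571 left).
+365 (one year) → Feb 3, 2308 (206 left).
Feb has 29 days: +27 → Mar 1, 2308 (179 left).
Mar has 31 days: +31 → Apr 1, 2308 (148 left).
Apr has 30 days: +30 → May 1, 2308 (118 left).
May has 31 days: +31 → Jun 1, 2308 (87 left).
Jun has 30 days: +30 → Jul 1, 2308 (57 left).
Jul has 31 days: +31 → Aug 1, 2308 (26 left).
+26 → Aug 27, 2308.

August 27, 2308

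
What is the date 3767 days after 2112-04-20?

+365 (one year) → Apr 20, 2113 (3402 left).
+365 (one year) → Apr 20, 2114 (3037 left).
+365 (one year) → Apr 20, 2115 (2672 left).
+366 (one year; includes Feb 29, 2116) → Apr 20, 2116 (2306 left).
+365 (one year) → Apr 20, 2117 (1941 left).
+365 (one year) → Apr 20, 2118 (1576 left).
+365 (one year) → Apr 20, 2119 (1211 left).
+366 (one year; includes Feb 29, 2120) → Apr 20, 2120 (845 left).
+365 (one year) → Apr 20, 2121 (480 left).
+365 (one year) → Apr 20, 2122 (115 left).
Apr has 30 days: +11 → May 1, 2122 (104 left).
May has 31 days: +31 → Jun 1, 2122 (73 left).
Jun has 30 days: +30 → Jul 1, 2122 (43 left).
Jul has 31 days: +31 → Aug 1, 2122 (12 left).
+12 → Aug 13, 2122.

August 13, 2122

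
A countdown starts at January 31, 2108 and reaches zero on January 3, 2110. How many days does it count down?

703

Jan 31, 2108 → Jan 31, 2109: 366 days (Feb 29, 2108 is in that span).
Jan 31, 2109 → Feb 28, 2109: 28 days (January has 31).
Feb 28, 2109 → Mar 28, 2109: 28 days (February has 28).
Mar 28, 2109 → Apr 28, 2109: 31 days (March has 31).
Apr 28, 2109 → May 28, 2109: 30 days (April has 30).
May 28, 2109 → Jun 28, 2109: 31 days (May has 31).
Jun 28, 2109 → Jul 28, 2109: 30 days (June has 30).
Jul 28, 2109 → Aug 28, 2109: 31 days (July has 31).
Aug 28, 2109 → Sep 28, 2109: 31 days (August has 31).
Sep 28, 2109 → Oct 28, 2109: 30 days (September has 30).
Oct 28, 2109 → Nov 28, 2109: 31 days (October has 31).
Nov 28, 2109 → Dec 28, 2109: 30 days (November has 30).
Dec 28, 2109 → Jan 3, 2110: 6 days.
Total: 703 days.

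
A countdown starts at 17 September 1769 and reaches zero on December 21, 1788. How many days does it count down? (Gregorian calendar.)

7035

Sep 17, 1769 → Sep 17, 1770: 365 days.
Sep 17, 1770 → Sep 17, 1771: 365 days.
Sep 17, 1771 → Sep 17, 1772: 366 days (Feb 29, 1772 is in that span).
Sep 17, 1772 → Sep 17, 1773: 365 days.
Sep 17, 1773 → Sep 17, 1774: 365 days.
Sep 17, 1774 → Sep 17, 1775: 365 days.
Sep 17, 1775 → Sep 17, 1776: 366 days (Feb 29, 1776 is in that span).
Sep 17, 1776 → Sep 17, 1777: 365 days.
Sep 17, 1777 → Sep 17, 1778: 365 days.
Sep 17, 1778 → Sep 17, 1779: 365 days.
Sep 17, 1779 → Sep 17, 1780: 366 days (Feb 29, 1780 is in that span).
Sep 17, 1780 → Sep 17, 1781: 365 days.
Sep 17, 1781 → Sep 17, 1782: 365 days.
Sep 17, 1782 → Sep 17, 1783: 365 days.
Sep 17, 1783 → Sep 17, 1784: 366 days (Feb 29, 1784 is in that span).
Sep 17, 1784 → Sep 17, 1785: 365 days.
Sep 17, 1785 → Sep 17, 1786: 365 days.
Sep 17, 1786 → Sep 17, 1787: 365 days.
Sep 17, 1787 → Sep 17, 1788: 366 days (Feb 29, 1788 is in that span).
Sep 17, 1788 → Oct 17, 1788: 30 days (September has 30).
Oct 17, 1788 → Nov 17, 1788: 31 days (October has 31).
Nov 17, 1788 → Dec 17, 1788: 30 days (November has 30).
Dec 17, 1788 → Dec 21, 1788: 4 days.
Total: 7035 days.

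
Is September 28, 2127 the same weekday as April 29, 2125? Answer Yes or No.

From Apr 29, 2125 to Sep 28, 2127 is 882 days.
882 mod 7 = 0, so they are the same weekday.
(Apr 29, 2125 is a Sunday; Sep 28, 2127 is a Sunday.)

Yes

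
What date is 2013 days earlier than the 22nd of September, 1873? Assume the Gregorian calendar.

March 19, 1868

−365 (one year) → Sep 22, 1872 (1648 left).
−366 (one year; includes Feb 29, 1872) → Sep 22, 1871 (1282 left).
−365 (one year) → Sep 22, 1870 (917 left).
−365 (one year) → Sep 22, 1869 (552 left).
−365 (one year) → Sep 22, 1868 (187 left).
−22 → Aug 31, 1868 (end of Aug, 31 days; 165 left).
−31 → Jul 31, 1868 (end of Jul, 31 days; 134 left).
−31 → Jun 30, 1868 (end of Jun, 30 days; 103 left).
−30 → May 31, 1868 (end of May, 31 days; 73 left).
−31 → Apr 30, 1868 (end of Apr, 30 days; 42 left).
−30 → Mar 31, 1868 (end of Mar, 31 days; 12 left).
−12 → Mar 19, 1868.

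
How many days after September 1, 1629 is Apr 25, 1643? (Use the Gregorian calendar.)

Sep 1, 1629 → Sep 1, 1630: 365 days.
Sep 1, 1630 → Sep 1, 1631: 365 days.
Sep 1, 1631 → Sep 1, 1632: 366 days (Feb 29, 1632 is in that span).
Sep 1, 1632 → Sep 1, 1633: 365 days.
Sep 1, 1633 → Sep 1, 1634: 365 days.
Sep 1, 1634 → Sep 1, 1635: 365 days.
Sep 1, 1635 → Sep 1, 1636: 366 days (Feb 29, 1636 is in that span).
Sep 1, 1636 → Sep 1, 1637: 365 days.
Sep 1, 1637 → Sep 1, 1638: 365 days.
Sep 1, 1638 → Sep 1, 1639: 365 days.
Sep 1, 1639 → Sep 1, 1640: 366 days (Feb 29, 1640 is in that span).
Sep 1, 1640 → Sep 1, 1641: 365 days.
Sep 1, 1641 → Sep 1, 1642: 365 days.
Sep 1, 1642 → Oct 1, 1642: 30 days (September has 30).
Oct 1, 1642 → Nov 1, 1642: 31 days (October has 31).
Nov 1, 1642 → Dec 1, 1642: 30 days (November has 30).
Dec 1, 1642 → Jan 1, 1643: 31 days (December has 31).
Jan 1, 1643 → Feb 1, 1643: 31 days (January has 31).
Feb 1, 1643 → Mar 1, 1643: 28 days (February has 28).
Mar 1, 1643 → Apr 1, 1643: 31 days (March has 31).
Apr 1, 1643 → Apr 25, 1643: 24 days.
Total: 4984 days.

4984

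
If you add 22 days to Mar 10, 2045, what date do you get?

April 1, 2045

Mar has 31 days: +22 → Apr 1, 2045 (0 left).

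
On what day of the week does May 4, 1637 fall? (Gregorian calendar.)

Doomsday rule: the anchor day for the 1600s is Tuesday. For year 37: 37÷12 = 3 r 1, and 1÷4 = 0, so 3+1+0 = 4.
Tuesday + 4 ≡ Saturday — that's 1637's doomsday.
In May the doomsday date is May 9.
May 4 is 5 days before May 9; 5 mod 7 = 5, so Saturday − 5 = Monday.

Monday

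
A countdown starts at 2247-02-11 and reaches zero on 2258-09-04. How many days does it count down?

4223

Feb 11, 2247 → Feb 11, 2248: 365 days.
Feb 11, 2248 → Feb 11, 2249: 366 days (Feb 29, 2248 is in that span).
Feb 11, 2249 → Feb 11, 2250: 365 days.
Feb 11, 2250 → Feb 11, 2251: 365 days.
Feb 11, 2251 → Feb 11, 2252: 365 days.
Feb 11, 2252 → Feb 11, 2253: 366 days (Feb 29, 2252 is in that span).
Feb 11, 2253 → Feb 11, 2254: 365 days.
Feb 11, 2254 → Feb 11, 2255: 365 days.
Feb 11, 2255 → Feb 11, 2256: 365 days.
Feb 11, 2256 → Feb 11, 2257: 366 days (Feb 29, 2256 is in that span).
Feb 11, 2257 → Feb 11, 2258: 365 days.
Feb 11, 2258 → Mar 11, 2258: 28 days (February has 28).
Mar 11, 2258 → Apr 11, 2258: 31 days (March has 31).
Apr 11, 2258 → May 11, 2258: 30 days (April has 30).
May 11, 2258 → Jun 11, 2258: 31 days (May has 31).
Jun 11, 2258 → Jul 11, 2258: 30 days (June has 30).
Jul 11, 2258 → Aug 11, 2258: 31 days (July has 31).
Aug 11, 2258 → Sep 4, 2258: 24 days.
Total: 4223 days.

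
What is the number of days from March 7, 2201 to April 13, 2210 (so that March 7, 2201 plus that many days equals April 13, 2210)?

Mar 7, 2201 → Mar 7, 2202: 365 days.
Mar 7, 2202 → Mar 7, 2203: 365 days.
Mar 7, 2203 → Mar 7, 2204: 366 days (Feb 29, 2204 is in that span).
Mar 7, 2204 → Mar 7, 2205: 365 days.
Mar 7, 2205 → Mar 7, 2206: 365 days.
Mar 7, 2206 → Mar 7, 2207: 365 days.
Mar 7, 2207 → Mar 7, 2208: 366 days (Feb 29, 2208 is in that span).
Mar 7, 2208 → Mar 7, 2209: 365 days.
Mar 7, 2209 → Mar 7, 2210: 365 days.
Mar 7, 2210 → Apr 7, 2210: 31 days (March has 31).
Apr 7, 2210 → Apr 13, 2210: 6 days.
Total: 3324 days.

3324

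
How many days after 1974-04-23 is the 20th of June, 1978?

1519

Apr 23, 1974 → Apr 23, 1975: 365 days.
Apr 23, 1975 → Apr 23, 1976: 366 days (Feb 29, 1976 is in that span).
Apr 23, 1976 → Apr 23, 1977: 365 days.
Apr 23, 1977 → Apr 23, 1978: 365 days.
Apr 23, 1978 → May 23, 1978: 30 days (April has 30).
May 23, 1978 → Jun 20, 1978: 28 days.
Total: 1519 days.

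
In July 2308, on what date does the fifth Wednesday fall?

July 29, 2308

July 1, 2308 is a Wednesday.
The first Wednesday is therefore July 1 (same day).
The fifth Wednesday is 1 + 4×7 = July 29.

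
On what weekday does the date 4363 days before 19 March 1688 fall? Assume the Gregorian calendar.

Mar 19, 1688 is a Friday.
4363 mod 7 = 2, so 4363 days before a Friday is Friday − 2 = Wednesday.

Wednesday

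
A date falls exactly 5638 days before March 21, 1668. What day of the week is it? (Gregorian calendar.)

Sunday

Mar 21, 1668 is a Wednesday.
5638 mod 7 = 3, so 5638 days before a Wednesday is Wednesday − 3 = Sunday.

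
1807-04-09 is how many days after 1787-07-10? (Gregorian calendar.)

Jul 10, 1787 → Jul 10, 1788: 366 days (Feb 29, 1788 is in that span).
Jul 10, 1788 → Jul 10, 1789: 365 days.
Jul 10, 1789 → Jul 10, 1790: 365 days.
Jul 10, 1790 → Jul 10, 1791: 365 days.
Jul 10, 1791 → Jul 10, 1792: 366 days (Feb 29, 1792 is in that span).
Jul 10, 1792 → Jul 10, 1793: 365 days.
Jul 10, 1793 → Jul 10, 1794: 365 days.
Jul 10, 1794 → Jul 10, 1795: 365 days.
Jul 10, 1795 → Jul 10, 1796: 366 days (Feb 29, 1796 is in that span).
Jul 10, 1796 → Jul 10, 1797: 365 days.
Jul 10, 1797 → Jul 10, 1798: 365 days.
Jul 10, 1798 → Jul 10, 1799: 365 days.
Jul 10, 1799 → Jul 10, 1800: 365 days.
Jul 10, 1800 → Jul 10, 1801: 365 days.
Jul 10, 1801 → Jul 10, 1802: 365 days.
Jul 10, 1802 → Jul 10, 1803: 365 days.
Jul 10, 1803 → Jul 10, 1804: 366 days (Feb 29, 1804 is in that span).
Jul 10, 1804 → Jul 10, 1805: 365 days.
Jul 10, 1805 → Jul 10, 1806: 365 days.
Jul 10, 1806 → Aug 10, 1806: 31 days (July has 31).
Aug 10, 1806 → Sep 10, 1806: 31 days (August has 31).
Sep 10, 1806 → Oct 10, 1806: 30 days (September has 30).
Oct 10, 1806 → Nov 10, 1806: 31 days (October has 31).
Nov 10, 1806 → Dec 10, 1806: 30 days (November has 30).
Dec 10, 1806 → Jan 10, 1807: 31 days (December has 31).
Jan 10, 1807 → Feb 10, 1807: 31 days (January has 31).
Feb 10, 1807 → Mar 10, 1807: 28 days (February has 28).
Mar 10, 1807 → Apr 9, 1807: 30 days.
Total: 7212 days.

7212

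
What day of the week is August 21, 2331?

Doomsday rule: the anchor day for the 2300s is Wednesday. For year 31: 31÷12 = 2 r 7, and 7÷4 = 1, so 2+7+1 = 10.
Wednesday + 10 ≡ Saturday — that's 2331's doomsday.
In August the doomsday date is Aug 8.
Aug 21 is 13 days after Aug 8; 13 mod 7 = 6, so Saturday + 6 = Friday.

Friday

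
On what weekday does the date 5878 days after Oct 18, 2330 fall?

Thursday

First find the weekday of Oct 18, 2330. Doomsday rule: the anchor day for the 2300s is Wednesday. For year 30: 30÷12 = 2 r 6, and 6÷4 = 1, so 2+6+1 = 9.
Wednesday + 9 ≡ Friday — that's 2330's doomsday.
In October the doomsday date is Oct 10.
Oct 18 is 8 days after Oct 10; 8 mod 7 = 1, so Friday + 1 = Saturday.
5878 mod 7 = 5, so 5878 days after a Saturday is Saturday + 5 = Thursday.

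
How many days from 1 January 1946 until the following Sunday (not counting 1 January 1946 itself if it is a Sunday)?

5

Jan 1, 1946 is a Tuesday.
From Tuesday to the next Sunday is 5 days.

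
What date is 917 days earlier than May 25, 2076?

−366 (one year; includes Feb 29, 2076) → May 25, 2075 (551 left).
−365 (one year) → May 25, 2074 (186 left).
−25 → Apr 30, 2074 (end of Apr, 30 days; 161 left).
−30 → Mar 31, 2074 (end of Mar, 31 days; 131 left).
−31 → Feb 28, 2074 (end of Feb, 28 days; 100 left).
−28 → Jan 31, 2074 (end of Jan, 31 days; 72 left).
−31 → Dec 31, 2073 (end of Dec, 31 days; 41 left).
−31 → Nov 30, 2073 (end of Nov, 30 days; 10 left).
−10 → Nov 20, 2073.

November 20, 2073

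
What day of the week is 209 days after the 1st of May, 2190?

Friday

First find the weekday of May 1, 2190. Doomsday rule: the anchor day for the 2100s is Sunday. For year 90: 90÷12 = 7 r 6, and 6÷4 = 1, so 7+6+1 = 14.
Sunday + 14 ≡ Sunday — that's 2190's doomsday.
In May the doomsday date is May 9.
May 1 is 8 days before May 9; 8 mod 7 = 1, so Sunday − 1 = Saturday.
209 mod 7 = 6, so 209 days after a Saturday is Saturday + 6 = Friday.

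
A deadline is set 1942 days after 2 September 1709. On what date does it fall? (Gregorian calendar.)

+365 (one year) → Sep 2, 1710 (1577 left).
+365 (one year) → Sep 2, 1711 (1212 left).
+366 (one year; includes Feb 29, 1712) → Sep 2, 1712 (846 left).
+365 (one year) → Sep 2, 1713 (481 left).
+365 (one year) → Sep 2, 1714 (116 left).
Sep has 30 days: +29 → Oct 1, 1714 (87 left).
Oct has 31 days: +31 → Nov 1, 1714 (56 left).
Nov has 30 days: +30 → Dec 1, 1714 (26 left).
+26 → Dec 27, 1714.

December 27, 1714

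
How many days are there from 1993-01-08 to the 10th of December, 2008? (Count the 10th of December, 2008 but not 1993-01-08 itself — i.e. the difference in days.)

Jan 8, 1993 → Jan 8, 1994: 365 days.
Jan 8, 1994 → Jan 8, 1995: 365 days.
Jan 8, 1995 → Jan 8, 1996: 365 days.
Jan 8, 1996 → Jan 8, 1997: 366 days (Feb 29, 1996 is in that span).
Jan 8, 1997 → Jan 8, 1998: 365 days.
Jan 8, 1998 → Jan 8, 1999: 365 days.
Jan 8, 1999 → Jan 8, 2000: 365 days.
Jan 8, 2000 → Jan 8, 2001: 366 days (Feb 29, 2000 is in that span).
Jan 8, 2001 → Jan 8, 2002: 365 days.
Jan 8, 2002 → Jan 8, 2003: 365 days.
Jan 8, 2003 → Jan 8, 2004: 365 days.
Jan 8, 2004 → Jan 8, 2005: 366 days (Feb 29, 2004 is in that span).
Jan 8, 2005 → Jan 8, 2006: 365 days.
Jan 8, 2006 → Jan 8, 2007: 365 days.
Jan 8, 2007 → Jan 8, 2008: 365 days.
Jan 8, 2008 → Feb 8, 2008: 31 days (January has 31).
Feb 8, 2008 → Mar 8, 2008: 29 days (February has 29).
Mar 8, 2008 → Apr 8, 2008: 31 days (March has 31).
Apr 8, 2008 → May 8, 2008: 30 days (April has 30).
May 8, 2008 → Jun 8, 2008: 31 days (May has 31).
Jun 8, 2008 → Jul 8, 2008: 30 days (June has 30).
Jul 8, 2008 → Aug 8, 2008: 31 days (July has 31).
Aug 8, 2008 → Sep 8, 2008: 31 days (August has 31).
Sep 8, 2008 → Oct 8, 2008: 30 days (September has 30).
Oct 8, 2008 → Nov 8, 2008: 31 days (October has 31).
Nov 8, 2008 → Dec 8, 2008: 30 days (November has 30).
Dec 8, 2008 → Dec 10, 2008: 2 days.
Total: 5815 days.

5815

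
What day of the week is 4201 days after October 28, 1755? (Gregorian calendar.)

Wednesday

Oct 28, 1755 is a Tuesday.
4201 mod 7 = 1, so 4201 days after a Tuesday is Tuesday + 1 = Wednesday.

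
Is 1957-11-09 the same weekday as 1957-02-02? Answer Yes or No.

Yes

From Feb 2, 1957 to Nov 9, 1957 is 280 days.
280 mod 7 = 0, so they are the same weekday.
(Feb 2, 1957 is a Saturday; Nov 9, 1957 is a Saturday.)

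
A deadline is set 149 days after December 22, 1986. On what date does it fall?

Dec has 31 days: +10 → Jan 1, 1987 (139 left).
Jan has 31 days: +31 → Feb 1, 1987 (108 left).
Feb has 28 days: +28 → Mar 1, 1987 (80 left).
Mar has 31 days: +31 → Apr 1, 1987 (49 left).
Apr has 30 days: +30 → May 1, 1987 (19 left).
+19 → May 20, 1987.

May 20, 1987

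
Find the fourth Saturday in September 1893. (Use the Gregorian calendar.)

September 1, 1893 is a Friday.
The first Saturday is therefore September 2 (1 days later).
The fourth Saturday is 2 + 3×7 = September 23.

September 23, 1893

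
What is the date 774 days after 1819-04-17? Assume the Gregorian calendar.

+366 (one year; includes Feb 29, 1820) → Apr 17, 1820 (408 left).
+365 (one year) → Apr 17, 1821 (43 left).
Apr has 30 days: +14 → May 1, 1821 (29 left).
+29 → May 30, 1821.

May 30, 1821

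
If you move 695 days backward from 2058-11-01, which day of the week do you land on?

Nov 1, 2058 is a Friday.
695 mod 7 = 2, so 695 days before a Friday is Friday − 2 = Wednesday.

Wednesday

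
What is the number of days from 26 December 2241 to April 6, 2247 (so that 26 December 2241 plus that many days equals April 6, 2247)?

1927

Dec 26, 2241 → Dec 26, 2242: 365 days.
Dec 26, 2242 → Dec 26, 2243: 365 days.
Dec 26, 2243 → Dec 26, 2244: 366 days (Feb 29, 2244 is in that span).
Dec 26, 2244 → Dec 26, 2245: 365 days.
Dec 26, 2245 → Dec 26, 2246: 365 days.
Dec 26, 2246 → Jan 26, 2247: 31 days (December has 31).
Jan 26, 2247 → Feb 26, 2247: 31 days (January has 31).
Feb 26, 2247 → Mar 26, 2247: 28 days (February has 28).
Mar 26, 2247 → Apr 6, 2247: 11 days.
Total: 1927 days.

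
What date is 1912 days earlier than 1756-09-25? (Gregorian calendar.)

−366 (one year; includes Feb 29, 1756) → Sep 25, 1755 (1546 left).
−365 (one year) → Sep 25, 1754 (1181 left).
−365 (one year) → Sep 25, 1753 (816 left).
−365 (one year) → Sep 25, 1752 (451 left).
−366 (one year; includes Feb 29, 1752) → Sep 25, 1751 (85 left).
−25 → Aug 31, 1751 (end of Aug, 31 days; 60 left).
−31 → Jul 31, 1751 (end of Jul, 31 days; 29 left).
−29 → Jul 2, 1751.

July 2, 1751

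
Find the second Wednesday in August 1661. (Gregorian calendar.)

August 10, 1661

August 1, 1661 is a Monday.
The first Wednesday is therefore August 3 (2 days later).
The second Wednesday is 3 + 1×7 = August 10.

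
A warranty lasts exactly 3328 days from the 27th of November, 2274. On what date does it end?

+365 (one year) → Nov 27, 2275 (2963 left).
+366 (one year; includes Feb 29, 2276) → Nov 27, 2276 (2597 left).
+365 (one year) → Nov 27, 2277 (2232 left).
+365 (one year) → Nov 27, 2278 (1867 left).
+365 (one year) → Nov 27, 2279 (1502 left).
+366 (one year; includes Feb 29, 2280) → Nov 27, 2280 (1136 left).
+365 (one year) → Nov 27, 2281 (771 left).
+365 (one year) → Nov 27, 2282 (406 left).
+365 (one year) → Nov 27, 2283 (41 left).
Nov has 30 days: +4 → Dec 1, 2283 (37 left).
Dec has 31 days: +31 → Jan 1, 2284 (6 left).
+6 → Jan 7, 2284.

January 7, 2284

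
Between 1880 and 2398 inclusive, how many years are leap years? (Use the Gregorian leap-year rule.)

Multiples of 4 in [1880,2398]: 130.
Of those, multiples of 100: 5 (not leap unless ÷400).
Multiples of 400: 1.
Leap years = 130 − 5 + 1 = 126.

126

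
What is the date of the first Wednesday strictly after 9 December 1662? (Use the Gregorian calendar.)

December 13, 1662

Dec 9, 1662 is a Saturday.
From Saturday to the next Wednesday is 4 days.
Dec 9, 1662 + 4 = Dec 13, 1662.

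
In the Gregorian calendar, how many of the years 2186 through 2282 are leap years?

Multiples of 4 in [2186,2282]: 24.
Of those, multiples of 100: 1 (not leap unless ÷400).
Multiples of 400: 0.
Leap years = 24 − 1 + 0 = 23.

23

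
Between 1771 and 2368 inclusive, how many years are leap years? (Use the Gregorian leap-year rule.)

145

Multiples of 4 in [1771,2368]: 150.
Of those, multiples of 100: 6 (not leap unless ÷400).
Multiples of 400: 1.
Leap years = 150 − 6 + 1 = 145.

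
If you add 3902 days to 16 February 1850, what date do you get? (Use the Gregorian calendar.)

+365 (one year) → Feb 16, 1851 (3537 left).
+365 (one year) → Feb 16, 1852 (3172 left).
+366 (one year; includes Feb 29, 1852) → Feb 16, 1853 (2806 left).
+365 (one year) → Feb 16, 1854 (2441 left).
+365 (one year) → Feb 16, 1855 (2076 left).
+365 (one year) → Feb 16, 1856 (1711 left).
+366 (one year; includes Feb 29, 1856) → Feb 16, 1857 (1345 left).
+365 (one year) → Feb 16, 1858 (980 left).
+365 (one year) → Feb 16, 1859 (615 left).
+365 (one year) → Feb 16, 1860 (250 left).
Feb has 29 days: +14 → Mar 1, 1860 (236 left).
Mar has 31 days: +31 → Apr 1, 1860 (205 left).
Apr has 30 days: +30 → May 1, 1860 (175 left).
May has 31 days: +31 → Jun 1, 1860 (144 left).
Jun has 30 days: +30 → Jul 1, 1860 (114 left).
Jul has 31 days: +31 → Aug 1, 1860 (83 left).
Aug has 31 days: +31 → Sep 1, 1860 (52 left).
Sep has 30 days: +30 → Oct 1, 1860 (22 left).
+22 → Oct 23, 1860.

October 23, 1860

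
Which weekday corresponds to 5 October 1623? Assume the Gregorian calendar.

Thursday

Doomsday rule: the anchor day for the 1600s is Tuesday. For year 23: 23÷12 = 1 r 11, and 11÷4 = 2, so 1+11+2 = 14.
Tuesday + 14 ≡ Tuesday — that's 1623's doomsday.
In October the doomsday date is Oct 10.
Oct 5 is 5 days before Oct 10; 5 mod 7 = 5, so Tuesday − 5 = Thursday.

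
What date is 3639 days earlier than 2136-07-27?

August 10, 2126

−366 (one year; includes Feb 29, 2136) → Jul 27, 2135 (3273 left).
−365 (one year) → Jul 27, 2134 (2908 left).
−365 (one year) → Jul 27, 2133 (2543 left).
−365 (one year) → Jul 27, 2132 (2178 left).
−366 (one year; includes Feb 29, 2132) → Jul 27, 2131 (1812 left).
−365 (one year) → Jul 27, 2130 (1447 left).
−365 (one year) → Jul 27, 2129 (1082 left).
−365 (one year) → Jul 27, 2128 (717 left).
−366 (one year; includes Feb 29, 2128) → Jul 27, 2127 (351 left).
−27 → Jun 30, 2127 (end of Jun, 30 days; 324 left).
−30 → May 31, 2127 (end of May, 31 days; 294 left).
−31 → Apr 30, 2127 (end of Apr, 30 days; 263 left).
−30 → Mar 31, 2127 (end of Mar, 31 days; 233 left).
−31 → Feb 28, 2127 (end of Feb, 28 days; 202 left).
−28 → Jan 31, 2127 (end of Jan, 31 days; 174 left).
−31 → Dec 31, 2126 (end of Dec, 31 days; 143 left).
−31 → Nov 30, 2126 (end of Nov, 30 days; 112 left).
−30 → Oct 31, 2126 (end of Oct, 31 days; 82 left).
−31 → Sep 30, 2126 (end of Sep, 30 days; 51 left).
−30 → Aug 31, 2126 (end of Aug, 31 days; 21 left).
−21 → Aug 10, 2126.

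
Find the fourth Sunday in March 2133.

March 22, 2133

March 1, 2133 is a Sunday.
The first Sunday is therefore March 1 (same day).
The fourth Sunday is 1 + 3×7 = March 22.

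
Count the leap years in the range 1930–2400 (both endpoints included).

Multiples of 4 in [1930,2400]: 118.
Of those, multiples of 100: 5 (not leap unless ÷400).
Multiples of 400: 2.
Leap years = 118 − 5 + 2 = 115.

115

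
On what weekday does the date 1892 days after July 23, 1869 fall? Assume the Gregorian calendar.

Sunday

Jul 23, 1869 is a Friday.
1892 mod 7 = 2, so 1892 days after a Friday is Friday + 2 = Sunday.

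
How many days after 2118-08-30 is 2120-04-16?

595

Aug 30, 2118 → Aug 30, 2119: 365 days.
Aug 30, 2119 → Sep 30, 2119: 31 days (August has 31).
Sep 30, 2119 → Oct 30, 2119: 30 days (September has 30).
Oct 30, 2119 → Nov 30, 2119: 31 days (October has 31).
Nov 30, 2119 → Dec 30, 2119: 30 days (November has 30).
Dec 30, 2119 → Jan 30, 2120: 31 days (December has 31).
Jan 30, 2120 → Feb 29, 2120: 30 days (January has 31).
Feb 29, 2120 → Mar 29, 2120: 29 days (February has 29).
Mar 29, 2120 → Apr 16, 2120: 18 days.
Total: 595 days.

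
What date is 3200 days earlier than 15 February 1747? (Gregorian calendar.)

−365 (one year) → Feb 15, 1746 (2835 left).
−365 (one year) → Feb 15, 1745 (2470 left).
−366 (one year; includes Feb 29, 1744) → Feb 15, 1744 (2104 left).
−365 (one year) → Feb 15, 1743 (1739 left).
−365 (one year) → Feb 15, 1742 (1374 left).
−365 (one year) → Feb 15, 1741 (1009 left).
−366 (one year; includes Feb 29, 1740) → Feb 15, 1740 (643 left).
−365 (one year) → Feb 15, 1739 (278 left).
−15 → Jan 31, 1739 (end of Jan, 31 days; 263 left).
−31 → Dec 31, 1738 (end of Dec, 31 days; 232 left).
−31 → Nov 30, 1738 (end of Nov, 30 days; 201 left).
−30 → Oct 31, 1738 (end of Oct, 31 days; 171 left).
−31 → Sep 30, 1738 (end of Sep, 30 days; 140 left).
−30 → Aug 31, 1738 (end of Aug, 31 days; 110 left).
−31 → Jul 31, 1738 (end of Jul, 31 days; 79 left).
−31 → Jun 30, 1738 (end of Jun, 30 days; 48 left).
−30 → May 31, 1738 (end of May, 31 days; 18 left).
−18 → May 13, 1738.

May 13, 1738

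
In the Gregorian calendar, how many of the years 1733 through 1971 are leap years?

Multiples of 4 in [1733,1971]: 59.
Of those, multiples of 100: 2 (not leap unless ÷400).
Multiples of 400: 0.
Leap years = 59 − 2 + 0 = 57.

57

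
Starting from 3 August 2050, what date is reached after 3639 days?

July 20, 2060

+365 (one year) → Aug 3, 2051 (3274 left).
+366 (one year; includes Feb 29, 2052) → Aug 3, 2052 (2908 left).
+365 (one year) → Aug 3, 2053 (2543 left).
+365 (one year) → Aug 3, 2054 (2178 left).
+365 (one year) → Aug 3, 2055 (1813 left).
+366 (one year; includes Feb 29, 2056) → Aug 3, 2056 (1447 left).
+365 (one year) → Aug 3, 2057 (1082 left).
+365 (one year) → Aug 3, 2058 (717 left).
+365 (one year) → Aug 3, 2059 (352 left).
Aug has 31 days: +29 → Sep 1, 2059 (323 left).
Sep has 30 days: +30 → Oct 1, 2059 (293 left).
Oct has 31 days: +31 → Nov 1, 2059 (262 left).
Nov has 30 days: +30 → Dec 1, 2059 (232 left).
Dec has 31 days: +31 → Jan 1, 2060 (201 left).
Jan has 31 days: +31 → Feb 1, 2060 (170 left).
Feb has 29 days: +29 → Mar 1, 2060 (141 left).
Mar has 31 days: +31 → Apr 1, 2060 (110 left).
Apr has 30 days: +30 → May 1, 2060 (80 left).
May has 31 days: +31 → Jun 1, 2060 (49 left).
Jun has 30 days: +30 → Jul 1, 2060 (19 left).
+19 → Jul 20, 2060.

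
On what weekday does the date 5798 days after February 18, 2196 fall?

Feb 18, 2196 is a Thursday.
5798 mod 7 = 2, so 5798 days after a Thursday is Thursday + 2 = Saturday.

Saturday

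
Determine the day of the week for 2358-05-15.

Doomsday rule: the anchor day for the 2300s is Wednesday. For year 58: 58÷12 = 4 r 10, and 10÷4 = 2, so 4+10+2 = 16.
Wednesday + 16 ≡ Friday — that's 2358's doomsday.
In May the doomsday date is May 9.
May 15 is 6 days after May 9; 6 mod 7 = 6, so Friday + 6 = Thursday.

Thursday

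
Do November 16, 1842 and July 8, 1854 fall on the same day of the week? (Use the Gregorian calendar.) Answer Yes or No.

From Nov 16, 1842 to Jul 8, 1854 is 4252 days.
4252 mod 7 = 3, so they are different weekdays.
(Nov 16, 1842 is a Wednesday; Jul 8, 1854 is a Saturday.)

No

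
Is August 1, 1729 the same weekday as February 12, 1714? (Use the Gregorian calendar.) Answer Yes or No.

Yes

From Feb 12, 1714 to Aug 1, 1729 is 5649 days.
5649 mod 7 = 0, so they are the same weekday.
(Feb 12, 1714 is a Monday; Aug 1, 1729 is a Monday.)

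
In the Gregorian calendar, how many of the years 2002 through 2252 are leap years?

Multiples of 4 in [2002,2252]: 63.
Of those, multiples of 100: 2 (not leap unless ÷400).
Multiples of 400: 0.
Leap years = 63 − 2 + 0 = 61.

61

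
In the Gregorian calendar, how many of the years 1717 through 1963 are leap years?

59

Multiples of 4 in [1717,1963]: 61.
Of those, multiples of 100: 2 (not leap unless ÷400).
Multiples of 400: 0.
Leap years = 61 − 2 + 0 = 59.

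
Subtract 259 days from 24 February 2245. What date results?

−24 → Jan 31, 2245 (end of Jan, 31 days; 235 left).
−31 → Dec 31, 2244 (end of Dec, 31 days; 204 left).
−31 → Nov 30, 2244 (end of Nov, 30 days; 173 left).
−30 → Oct 31, 2244 (end of Oct, 31 days; 143 left).
−31 → Sep 30, 2244 (end of Sep, 30 days; 112 left).
−30 → Aug 31, 2244 (end of Aug, 31 days; 82 left).
−31 → Jul 31, 2244 (end of Jul, 31 days; 51 left).
−31 → Jun 30, 2244 (end of Jun, 30 days; 20 left).
−20 → Jun 10, 2244.

June 10, 2244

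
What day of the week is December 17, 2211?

Doomsday rule: the anchor day for the 2200s is Friday. For year 11: 11÷12 = 0 r 11, and 11÷4 = 2, so 0+11+2 = 13.
Friday + 13 ≡ Thursday — that's 2211's doomsday.
In December the doomsday date is Dec 12.
Dec 17 is 5 days after Dec 12; 5 mod 7 = 5, so Thursday + 5 = Tuesday.

Tuesday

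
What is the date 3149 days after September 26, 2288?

May 11, 2297

+365 (one year) → Sep 26, 2289 (2784 left).
+365 (one year) → Sep 26, 2290 (2419 left).
+365 (one year) → Sep 26, 2291 (2054 left).
+366 (one year; includes Feb 29, 2292) → Sep 26, 2292 (1688 left).
+365 (one year) → Sep 26, 2293 (1323 left).
+365 (one year) → Sep 26, 2294 (958 left).
+365 (one year) → Sep 26, 2295 (593 left).
+366 (one year; includes Feb 29, 2296) → Sep 26, 2296 (227 left).
Sep has 30 days: +5 → Oct 1, 2296 (222 left).
Oct has 31 days: +31 → Nov 1, 2296 (191 left).
Nov has 30 days: +30 → Dec 1, 2296 (161 left).
Dec has 31 days: +31 → Jan 1, 2297 (130 left).
Jan has 31 days: +31 → Feb 1, 2297 (99 left).
Feb has 28 days: +28 → Mar 1, 2297 (71 left).
Mar has 31 days: +31 → Apr 1, 2297 (40 left).
Apr has 30 days: +30 → May 1, 2297 (10 left).
+10 → May 11, 2297.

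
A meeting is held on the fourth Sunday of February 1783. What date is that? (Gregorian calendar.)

February 1, 1783 is a Saturday.
The first Sunday is therefore February 2 (1 days later).
The fourth Sunday is 2 + 3×7 = February 23.

February 23, 1783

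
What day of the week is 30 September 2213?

Doomsday rule: the anchor day for the 2200s is Friday. For year 13: 13÷12 = 1 r 1, and 1÷4 = 0, so 1+1+0 = 2.
Friday + 2 ≡ Sunday — that's 2213's doomsday.
In September the doomsday date is Sep 5.
Sep 30 is 25 days after Sep 5; 25 mod 7 = 4, so Sunday + 4 = Thursday.

Thursday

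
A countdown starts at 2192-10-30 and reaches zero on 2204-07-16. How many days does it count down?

Oct 30, 2192 → Oct 30, 2193: 365 days.
Oct 30, 2193 → Oct 30, 2194: 365 days.
Oct 30, 2194 → Oct 30, 2195: 365 days.
Oct 30, 2195 → Oct 30, 2196: 366 days (Feb 29, 2196 is in that span).
Oct 30, 2196 → Oct 30, 2197: 365 days.
Oct 30, 2197 → Oct 30, 2198: 365 days.
Oct 30, 2198 → Oct 30, 2199: 365 days.
Oct 30, 2199 → Oct 30, 2200: 365 days.
Oct 30, 2200 → Oct 30, 2201: 365 days.
Oct 30, 2201 → Oct 30, 2202: 365 days.
Oct 30, 2202 → Oct 30, 2203: 365 days.
Oct 30, 2203 → Nov 30, 2203: 31 days (October has 31).
Nov 30, 2203 → Dec 30, 2203: 30 days (November has 30).
Dec 30, 2203 → Jan 30, 2204: 31 days (December has 31).
Jan 30, 2204 → Feb 29, 2204: 30 days (January has 31).
Feb 29, 2204 → Mar 29, 2204: 29 days (February has 29).
Mar 29, 2204 → Apr 29, 2204: 31 days (March has 31).
Apr 29, 2204 → May 29, 2204: 30 days (April has 30).
May 29, 2204 → Jun 29, 2204: 31 days (May has 31).
Jun 29, 2204 → Jul 16, 2204: 17 days.
Total: 4276 days.

4276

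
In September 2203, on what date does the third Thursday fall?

September 15, 2203

September 1, 2203 is a Thursday.
The first Thursday is therefore September 1 (same day).
The third Thursday is 1 + 2×7 = September 15.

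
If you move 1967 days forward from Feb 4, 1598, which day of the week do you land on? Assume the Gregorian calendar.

Wednesday

Feb 4, 1598 is a Wednesday.
1967 mod 7 = 0, so 1967 days after a Wednesday is Wednesday + 0 = Wednesday.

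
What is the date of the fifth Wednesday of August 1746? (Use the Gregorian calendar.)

August 1, 1746 is a Monday.
The first Wednesday is therefore August 3 (2 days later).
The fifth Wednesday is 3 + 4×7 = August 31.

August 31, 1746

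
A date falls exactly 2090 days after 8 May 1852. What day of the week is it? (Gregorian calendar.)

Wednesday

First find the weekday of May 8, 1852. Doomsday rule: the anchor day for the 1800s is Friday. For year 52: 52÷12 = 4 r 4, and 4÷4 = 1, so 4+4+1 = 9.
Friday + 9 ≡ Sunday — that's 1852's doomsday.
In May the doomsday date is May 9.
May 8 is 1 day before May 9; 1 mod 7 = 1, so Sunday − 1 = Saturday.
2090 mod 7 = 4, so 2090 days after a Saturday is Saturday + 4 = Wednesday.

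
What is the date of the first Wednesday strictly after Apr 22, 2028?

Apr 22, 2028 is a Saturday.
From Saturday to the next Wednesday is 4 days.
Apr 22, 2028 + 4 = Apr 26, 2028.

April 26, 2028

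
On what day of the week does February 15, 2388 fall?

Doomsday rule: the anchor day for the 2300s is Wednesday. For year 88: 88÷12 = 7 r 4, and 4÷4 = 1, so 7+4+1 = 12.
Wednesday + 12 ≡ Monday — that's 2388's doomsday.
In February the doomsday date is Feb 29 (2388 is a leap year (divisible by 4)).
Feb 15 is 14 days before Feb 29; 14 mod 7 = 0, so Monday − 0 = Monday.

Monday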